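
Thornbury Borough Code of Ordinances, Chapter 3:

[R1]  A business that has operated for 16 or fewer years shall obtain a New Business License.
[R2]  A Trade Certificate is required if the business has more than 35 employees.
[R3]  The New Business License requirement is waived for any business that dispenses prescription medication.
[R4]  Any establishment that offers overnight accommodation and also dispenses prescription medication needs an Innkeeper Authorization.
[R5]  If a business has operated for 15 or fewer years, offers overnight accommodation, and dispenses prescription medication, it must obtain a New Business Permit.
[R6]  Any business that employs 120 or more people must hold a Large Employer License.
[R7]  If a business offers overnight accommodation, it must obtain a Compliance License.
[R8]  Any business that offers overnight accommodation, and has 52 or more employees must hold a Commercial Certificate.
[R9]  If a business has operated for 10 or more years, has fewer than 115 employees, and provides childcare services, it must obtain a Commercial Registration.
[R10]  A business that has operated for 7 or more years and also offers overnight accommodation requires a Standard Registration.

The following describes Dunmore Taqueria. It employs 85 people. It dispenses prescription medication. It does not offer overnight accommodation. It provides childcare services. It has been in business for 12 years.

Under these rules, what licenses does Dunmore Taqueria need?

Commercial Registration, Trade Certificate

[R1] years in business 12 ≤ 16 → New Business License required.
[R2] employees 85 > 35 → Trade Certificate required.
[R3] dispenses prescription medication → exempt from New Business License.
[R4] does not offer overnight accommodation; dispenses prescription medication → Innkeeper Authorization not required.
[R5] years in business 12 ≤ 15; does not offer overnight accommodation; dispenses prescription medication → New Business Permit not required.
[R6] employees 85 < 120 → Large Employer License not required.
[R7] does not offer overnight accommodation → Compliance License not required.
[R8] does not offer overnight accommodation; employees 85 ≥ 52 → Commercial Certificate not required.
[R9] years in business 12 ≥ 10; employees 85 < 115; provides childcare services → Commercial Registration required.
[R10] years in business 12 ≥ 7; does not offer overnight accommodation → Standard Registration not required.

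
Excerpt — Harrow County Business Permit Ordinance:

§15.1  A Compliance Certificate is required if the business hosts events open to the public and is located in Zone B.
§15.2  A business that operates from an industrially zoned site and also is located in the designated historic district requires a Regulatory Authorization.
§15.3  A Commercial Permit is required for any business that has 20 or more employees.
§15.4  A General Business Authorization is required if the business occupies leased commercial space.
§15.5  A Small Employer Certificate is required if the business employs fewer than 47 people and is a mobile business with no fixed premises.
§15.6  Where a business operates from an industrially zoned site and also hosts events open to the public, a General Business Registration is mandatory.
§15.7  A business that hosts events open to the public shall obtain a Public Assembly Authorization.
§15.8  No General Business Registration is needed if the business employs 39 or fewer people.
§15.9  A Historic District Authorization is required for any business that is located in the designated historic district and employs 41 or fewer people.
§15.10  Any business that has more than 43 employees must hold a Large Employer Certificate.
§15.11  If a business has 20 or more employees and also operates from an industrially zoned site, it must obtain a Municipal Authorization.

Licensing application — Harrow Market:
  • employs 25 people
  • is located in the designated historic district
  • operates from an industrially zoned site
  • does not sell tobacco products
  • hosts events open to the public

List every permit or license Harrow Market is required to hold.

§15.1 hosts events open to the public; is located in the designated historic district (not: is located in Zone B) → Compliance Certificate not required.
§15.2 operates from an industrially zoned site; is located in the designated historic district → Regulatory Authorization required.
§15.3 employees 25 ≥ 20 → Commercial Permit required.
§15.4 operates from an industrially zoned site (not: occupies leased commercial space) → General Business Authorization not required.
§15.5 employees 25 < 47; operates from an industrially zoned site (not: is a mobile business with no fixed premises) → Small Employer Certificate not required.
§15.6 operates from an industrially zoned site; hosts events open to the public → General Business Registration required.
§15.7 hosts events open to the public → Public Assembly Authorization required.
§15.8 employees 25 ≤ 39 → exempt from General Business Registration.
§15.9 is located in the designated historic district; employees 25 ≤ 41 → Historic District Authorization required.
§15.10 employees 25 ≤ 43 → Large Employer Certificate not required.
§15.11 employees 25 ≥ 20; operates from an industrially zoned site → Municipal Authorization required.

Commercial Permit, Historic District Authorization, Municipal Authorization, Public Assembly Authorization, Regulatory Authorization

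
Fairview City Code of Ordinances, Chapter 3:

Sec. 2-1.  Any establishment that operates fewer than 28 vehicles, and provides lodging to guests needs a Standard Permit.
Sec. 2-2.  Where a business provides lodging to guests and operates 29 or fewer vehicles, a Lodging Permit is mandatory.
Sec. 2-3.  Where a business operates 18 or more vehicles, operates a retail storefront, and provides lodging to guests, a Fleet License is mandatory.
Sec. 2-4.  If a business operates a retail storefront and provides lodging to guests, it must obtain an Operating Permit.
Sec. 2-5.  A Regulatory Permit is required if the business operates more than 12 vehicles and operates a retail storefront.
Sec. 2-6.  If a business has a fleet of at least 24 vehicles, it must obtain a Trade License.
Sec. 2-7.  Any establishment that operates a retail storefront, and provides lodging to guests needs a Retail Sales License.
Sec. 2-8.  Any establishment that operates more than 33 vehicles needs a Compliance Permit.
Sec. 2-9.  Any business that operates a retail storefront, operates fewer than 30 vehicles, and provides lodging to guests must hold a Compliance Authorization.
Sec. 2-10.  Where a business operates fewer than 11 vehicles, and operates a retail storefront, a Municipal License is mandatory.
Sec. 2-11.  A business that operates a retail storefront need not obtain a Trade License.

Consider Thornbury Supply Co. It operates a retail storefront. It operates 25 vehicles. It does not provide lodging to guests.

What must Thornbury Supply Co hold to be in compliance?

Regulatory Permit

Sec. 2-1. vehicles 25 < 28; does not provide lodging to guests → Standard Permit not required.
Sec. 2-2. does not provide lodging to guests; vehicles 25 ≤ 29 → Lodging Permit not required.
Sec. 2-3. vehicles 25 ≥ 18; operates a retail storefront; does not provide lodging to guests → Fleet License not required.
Sec. 2-4. operates a retail storefront; does not provide lodging to guests → Operating Permit not required.
Sec. 2-5. vehicles 25 > 12; operates a retail storefront → Regulatory Permit required.
Sec. 2-6. vehicles 25 ≥ 24 → Trade License required.
Sec. 2-7. operates a retail storefront; does not provide lodging to guests → Retail Sales License not required.
Sec. 2-8. vehicles 25 ≤ 33 → Compliance Permit not required.
Sec. 2-9. operates a retail storefront; vehicles 25 < 30; does not provide lodging to guests → Compliance Authorization not required.
Sec. 2-10. vehicles 25 ≥ 11; operates a retail storefront → Municipal License not required.
Sec. 2-11. operates a retail storefront → exempt from Trade License.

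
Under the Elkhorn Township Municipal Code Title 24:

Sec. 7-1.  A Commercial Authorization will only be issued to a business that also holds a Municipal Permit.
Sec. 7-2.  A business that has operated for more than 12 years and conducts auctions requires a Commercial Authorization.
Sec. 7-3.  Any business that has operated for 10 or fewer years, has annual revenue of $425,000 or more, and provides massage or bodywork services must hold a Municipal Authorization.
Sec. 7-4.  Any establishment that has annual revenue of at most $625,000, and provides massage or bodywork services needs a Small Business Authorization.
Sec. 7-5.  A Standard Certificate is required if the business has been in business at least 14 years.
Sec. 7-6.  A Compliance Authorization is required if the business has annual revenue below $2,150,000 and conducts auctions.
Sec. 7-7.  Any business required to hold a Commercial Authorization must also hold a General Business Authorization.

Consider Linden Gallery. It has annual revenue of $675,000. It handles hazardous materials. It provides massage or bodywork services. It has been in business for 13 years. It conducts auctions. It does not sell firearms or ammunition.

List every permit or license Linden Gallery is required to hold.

Sec. 7-1. Commercial Authorization is required → Municipal Permit also required.
Sec. 7-2. years in business 13 > 12; conducts auctions → Commercial Authorization required.
Sec. 7-3. years in business 13 > 10; revenue $675,000 ≥ $425,000; provides massage or bodywork services → Municipal Authorization not required.
Sec. 7-4. revenue $675,000 > $625,000; provides massage or bodywork services → Small Business Authorization not required.
Sec. 7-5. years in business 13 < 14 → Standard Certificate not required.
Sec. 7-6. revenue $675,000 < $2,150,000; conducts auctions → Compliance Authorization required.
Sec. 7-7. Commercial Authorization is required → General Business Authorization also required.

Commercial Authorization, Compliance Authorization, General Business Authorization, Municipal Permit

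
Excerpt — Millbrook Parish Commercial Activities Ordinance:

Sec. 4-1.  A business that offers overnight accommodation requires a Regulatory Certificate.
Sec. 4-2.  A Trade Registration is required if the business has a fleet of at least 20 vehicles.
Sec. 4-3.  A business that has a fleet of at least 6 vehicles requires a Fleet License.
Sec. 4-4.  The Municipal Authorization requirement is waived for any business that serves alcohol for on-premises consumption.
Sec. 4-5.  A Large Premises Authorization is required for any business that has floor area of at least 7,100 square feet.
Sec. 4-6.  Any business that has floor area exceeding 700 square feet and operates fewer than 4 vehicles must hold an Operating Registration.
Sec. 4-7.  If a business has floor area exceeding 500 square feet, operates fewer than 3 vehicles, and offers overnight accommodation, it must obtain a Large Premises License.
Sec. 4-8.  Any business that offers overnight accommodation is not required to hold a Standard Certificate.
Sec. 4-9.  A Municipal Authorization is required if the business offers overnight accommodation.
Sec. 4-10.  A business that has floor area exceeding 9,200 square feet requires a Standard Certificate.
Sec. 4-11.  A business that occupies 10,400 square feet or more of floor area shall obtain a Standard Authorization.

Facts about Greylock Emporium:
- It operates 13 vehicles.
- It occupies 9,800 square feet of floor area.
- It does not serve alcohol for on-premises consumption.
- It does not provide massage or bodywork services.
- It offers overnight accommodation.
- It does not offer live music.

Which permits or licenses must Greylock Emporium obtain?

Sec. 4-1. offers overnight accommodation → Regulatory Certificate required.
Sec. 4-2. vehicles 13 < 20 → Trade Registration not required.
Sec. 4-3. vehicles 13 ≥ 6 → Fleet License required.
Sec. 4-4. does not serve alcohol for on-premises consumption → Municipal Authorization exemption does not apply.
Sec. 4-5. floor area 9,800 square feet ≥ 7,100 square feet → Large Premises Authorization required.
Sec. 4-6. floor area 9,800 square feet > 700 square feet; vehicles 13 ≥ 4 → Operating Registration not required.
Sec. 4-7. floor area 9,800 square feet > 500 square feet; vehicles 13 ≥ 3; offers overnight accommodation → Large Premises License not required.
Sec. 4-8. offers overnight accommodation → exempt from Standard Certificate.
Sec. 4-9. offers overnight accommodation → Municipal Authorization required.
Sec. 4-10. floor area 9,800 square feet > 9,200 square feet → Standard Certificate required.
Sec. 4-11. floor area 9,800 square feet < 10,400 square feet → Standard Authorization not required.

Fleet License, Large Premises Authorization, Municipal Authorization, Regulatory Certificate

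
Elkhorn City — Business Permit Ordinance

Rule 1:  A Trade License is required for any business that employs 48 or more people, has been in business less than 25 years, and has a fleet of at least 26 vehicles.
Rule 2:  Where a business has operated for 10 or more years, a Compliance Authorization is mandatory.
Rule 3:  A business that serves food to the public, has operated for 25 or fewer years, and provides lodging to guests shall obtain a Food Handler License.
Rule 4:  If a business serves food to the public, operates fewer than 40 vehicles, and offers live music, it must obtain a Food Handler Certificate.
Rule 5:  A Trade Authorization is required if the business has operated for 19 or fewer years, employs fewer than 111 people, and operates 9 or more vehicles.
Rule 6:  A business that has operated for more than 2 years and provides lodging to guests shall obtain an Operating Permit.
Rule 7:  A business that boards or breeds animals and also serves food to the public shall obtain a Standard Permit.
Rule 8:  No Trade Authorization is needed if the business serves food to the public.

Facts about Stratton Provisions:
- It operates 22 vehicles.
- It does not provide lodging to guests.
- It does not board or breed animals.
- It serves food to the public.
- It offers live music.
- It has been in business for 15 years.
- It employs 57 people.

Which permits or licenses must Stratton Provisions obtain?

Compliance Authorization, Food Handler Certificate

Rule 1: employees 57 ≥ 48; years in business 15 < 25; vehicles 22 < 26 → Trade License not required.
Rule 2: years in business 15 ≥ 10 → Compliance Authorization required.
Rule 3: serves food to the public; years in business 15 ≤ 25; does not provide lodging to guests → Food Handler License not required.
Rule 4: serves food to the public; vehicles 22 < 40; offers live music → Food Handler Certificate required.
Rule 5: years in business 15 ≤ 19; employees 57 < 111; vehicles 22 ≥ 9 → Trade Authorization required.
Rule 6: years in business 15 > 2; does not provide lodging to guests → Operating Permit not required.
Rule 7: does not board or breed animals; serves food to the public → Standard Permit not required.
Rule 8: serves food to the public → exempt from Trade Authorization.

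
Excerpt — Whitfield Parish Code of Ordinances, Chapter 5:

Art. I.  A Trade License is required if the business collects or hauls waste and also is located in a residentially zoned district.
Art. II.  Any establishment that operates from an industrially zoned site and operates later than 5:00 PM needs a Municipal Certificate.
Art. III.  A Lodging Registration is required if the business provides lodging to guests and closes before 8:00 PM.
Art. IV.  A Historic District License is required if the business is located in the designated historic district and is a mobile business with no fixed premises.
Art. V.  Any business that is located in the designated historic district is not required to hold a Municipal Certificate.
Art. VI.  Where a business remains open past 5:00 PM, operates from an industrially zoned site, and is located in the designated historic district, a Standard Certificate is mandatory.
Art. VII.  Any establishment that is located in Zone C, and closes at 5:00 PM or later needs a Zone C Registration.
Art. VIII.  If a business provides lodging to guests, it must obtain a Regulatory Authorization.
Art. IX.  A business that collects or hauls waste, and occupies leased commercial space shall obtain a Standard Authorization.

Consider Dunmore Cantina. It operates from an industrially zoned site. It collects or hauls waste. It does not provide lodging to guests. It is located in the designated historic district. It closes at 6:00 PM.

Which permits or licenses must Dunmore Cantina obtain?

Art. I. collects or hauls waste; is located in the designated historic district (not: is located in a residentially zoned district) → Trade License not required.
Art. II. operates from an industrially zoned site; closes 6:00 PM, after 5:00 PM → Municipal Certificate required.
Art. III. does not provide lodging to guests; closes 6:00 PM, at/before 8:00 PM → Lodging Registration not required.
Art. IV. is located in the designated historic district; operates from an industrially zoned site (not: is a mobile business with no fixed premises) → Historic District License not required.
Art. V. is located in the designated historic district → exempt from Municipal Certificate.
Art. VI. closes 6:00 PM, after 5:00 PM; operates from an industrially zoned site; is located in the designated historic district → Standard Certificate required.
Art. VII. is located in the designated historic district (not: is located in Zone C); closes 6:00 PM, after 5:00 PM → Zone C Registration not required.
Art. VIII. does not provide lodging to guests → Regulatory Authorization not required.
Art. IX. collects or hauls waste; operates from an industrially zoned site (not: occupies leased commercial space) → Standard Authorization not required.

Standard Certificate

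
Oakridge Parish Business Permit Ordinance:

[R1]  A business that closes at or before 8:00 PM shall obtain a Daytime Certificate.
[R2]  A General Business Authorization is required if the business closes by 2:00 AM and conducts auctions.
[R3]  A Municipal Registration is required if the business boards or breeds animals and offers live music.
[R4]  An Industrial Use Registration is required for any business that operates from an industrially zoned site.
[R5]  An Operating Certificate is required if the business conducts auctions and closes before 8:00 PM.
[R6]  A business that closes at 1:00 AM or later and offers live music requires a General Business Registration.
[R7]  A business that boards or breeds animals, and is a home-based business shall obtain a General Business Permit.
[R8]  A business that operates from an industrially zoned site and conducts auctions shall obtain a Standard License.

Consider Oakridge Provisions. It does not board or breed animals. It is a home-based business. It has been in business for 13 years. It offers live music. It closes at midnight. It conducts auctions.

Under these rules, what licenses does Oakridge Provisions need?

[R1] closes midnight, after 8:00 PM → Daytime Certificate not required.
[R2] closes midnight, at/before 2:00 AM; conducts auctions → General Business Authorization required.
[R3] does not board or breed animals; offers live music → Municipal Registration not required.
[R4] is a home-based business (not: operates from an industrially zoned site) → Industrial Use Registration not required.
[R5] conducts auctions; closes midnight, after 8:00 PM → Operating Certificate not required.
[R6] closes midnight, at/before 1:00 AM; offers live music → General Business Registration not required.
[R7] does not board or breed animals; is a home-based business → General Business Permit not required.
[R8] is a home-based business (not: operates from an industrially zoned site); conducts auctions → Standard License not required.

General Business Authorization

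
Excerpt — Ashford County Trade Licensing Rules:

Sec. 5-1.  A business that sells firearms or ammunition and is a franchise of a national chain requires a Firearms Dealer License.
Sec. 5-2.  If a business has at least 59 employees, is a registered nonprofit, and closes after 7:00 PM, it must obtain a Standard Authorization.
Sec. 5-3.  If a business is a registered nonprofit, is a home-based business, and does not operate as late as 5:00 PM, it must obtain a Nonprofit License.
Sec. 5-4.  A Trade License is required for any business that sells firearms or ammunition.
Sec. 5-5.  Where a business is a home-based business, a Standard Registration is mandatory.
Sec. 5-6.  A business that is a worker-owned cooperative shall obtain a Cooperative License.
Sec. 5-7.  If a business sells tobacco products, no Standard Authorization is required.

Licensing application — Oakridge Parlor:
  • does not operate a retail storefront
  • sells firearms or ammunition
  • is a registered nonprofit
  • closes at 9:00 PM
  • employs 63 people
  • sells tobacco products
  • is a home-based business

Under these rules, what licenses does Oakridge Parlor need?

Sec. 5-1. sells firearms or ammunition; is a registered nonprofit (not: is a franchise of a national chain) → Firearms Dealer License not required.
Sec. 5-2. employees 63 ≥ 59; is a registered nonprofit; closes 9:00 PM, after 7:00 PM → Standard Authorization required.
Sec. 5-3. is a registered nonprofit; is a home-based business; closes 9:00 PM, after 5:00 PM → Nonprofit License not required.
Sec. 5-4. sells firearms or ammunition → Trade License required.
Sec. 5-5. is a home-based business → Standard Registration required.
Sec. 5-6. is a registered nonprofit (not: is a worker-owned cooperative) → Cooperative License not required.
Sec. 5-7. sells tobacco products → exempt from Standard Authorization.

Standard Registration, Trade License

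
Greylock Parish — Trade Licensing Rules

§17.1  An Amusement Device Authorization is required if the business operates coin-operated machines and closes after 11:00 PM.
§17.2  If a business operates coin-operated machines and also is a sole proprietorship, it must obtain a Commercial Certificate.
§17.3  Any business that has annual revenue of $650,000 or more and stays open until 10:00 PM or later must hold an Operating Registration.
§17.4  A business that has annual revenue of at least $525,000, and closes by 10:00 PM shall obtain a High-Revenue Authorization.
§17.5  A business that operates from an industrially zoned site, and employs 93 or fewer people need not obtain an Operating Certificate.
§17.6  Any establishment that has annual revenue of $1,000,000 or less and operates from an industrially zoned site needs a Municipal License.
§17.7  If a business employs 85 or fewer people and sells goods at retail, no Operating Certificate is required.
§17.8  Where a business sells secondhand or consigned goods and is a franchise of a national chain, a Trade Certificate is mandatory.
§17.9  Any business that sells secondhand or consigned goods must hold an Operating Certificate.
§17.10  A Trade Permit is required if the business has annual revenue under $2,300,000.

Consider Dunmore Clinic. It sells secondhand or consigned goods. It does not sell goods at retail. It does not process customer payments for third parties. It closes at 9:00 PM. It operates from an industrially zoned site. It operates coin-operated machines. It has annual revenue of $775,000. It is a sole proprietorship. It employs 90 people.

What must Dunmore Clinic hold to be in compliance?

Commercial Certificate, High-Revenue Authorization, Municipal License, Trade Permit

§17.1 operates coin-operated machines; closes 9:00 PM, at/before 11:00 PM → Amusement Device Authorization not required.
§17.2 operates coin-operated machines; is a sole proprietorship → Commercial Certificate required.
§17.3 revenue $775,000 ≥ $650,000; closes 9:00 PM, at/before 10:00 PM → Operating Registration not required.
§17.4 revenue $775,000 ≥ $525,000; closes 9:00 PM, at/before 10:00 PM → High-Revenue Authorization required.
§17.5 operates from an industrially zoned site; employees 90 ≤ 93 → exempt from Operating Certificate.
§17.6 revenue $775,000 ≤ $1,000,000; operates from an industrially zoned site → Municipal License required.
§17.7 employees 90 > 85; does not sell goods at retail → Operating Certificate exemption does not apply.
§17.8 sells secondhand or consigned goods; is a sole proprietorship (not: is a franchise of a national chain) → Trade Certificate not required.
§17.9 sells secondhand or consigned goods → Operating Certificate required.
§17.10 revenue $775,000 < $2,300,000 → Trade Permit required.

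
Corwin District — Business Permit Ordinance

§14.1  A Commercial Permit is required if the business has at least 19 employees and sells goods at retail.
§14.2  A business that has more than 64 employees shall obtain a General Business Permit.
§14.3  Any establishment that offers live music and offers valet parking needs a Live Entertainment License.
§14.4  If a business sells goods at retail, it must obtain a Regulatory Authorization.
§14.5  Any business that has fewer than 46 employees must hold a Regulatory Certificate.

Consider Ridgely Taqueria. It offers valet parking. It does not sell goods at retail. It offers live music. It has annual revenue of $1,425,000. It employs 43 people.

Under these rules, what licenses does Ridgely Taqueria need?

§14.1 employees 43 ≥ 19; does not sell goods at retail → Commercial Permit not required.
§14.2 employees 43 ≤ 64 → General Business Permit not required.
§14.3 offers live music; offers valet parking → Live Entertainment License required.
§14.4 does not sell goods at retail → Regulatory Authorization not required.
§14.5 employees 43 < 46 → Regulatory Certificate required.

Live Entertainment License, Regulatory Certificate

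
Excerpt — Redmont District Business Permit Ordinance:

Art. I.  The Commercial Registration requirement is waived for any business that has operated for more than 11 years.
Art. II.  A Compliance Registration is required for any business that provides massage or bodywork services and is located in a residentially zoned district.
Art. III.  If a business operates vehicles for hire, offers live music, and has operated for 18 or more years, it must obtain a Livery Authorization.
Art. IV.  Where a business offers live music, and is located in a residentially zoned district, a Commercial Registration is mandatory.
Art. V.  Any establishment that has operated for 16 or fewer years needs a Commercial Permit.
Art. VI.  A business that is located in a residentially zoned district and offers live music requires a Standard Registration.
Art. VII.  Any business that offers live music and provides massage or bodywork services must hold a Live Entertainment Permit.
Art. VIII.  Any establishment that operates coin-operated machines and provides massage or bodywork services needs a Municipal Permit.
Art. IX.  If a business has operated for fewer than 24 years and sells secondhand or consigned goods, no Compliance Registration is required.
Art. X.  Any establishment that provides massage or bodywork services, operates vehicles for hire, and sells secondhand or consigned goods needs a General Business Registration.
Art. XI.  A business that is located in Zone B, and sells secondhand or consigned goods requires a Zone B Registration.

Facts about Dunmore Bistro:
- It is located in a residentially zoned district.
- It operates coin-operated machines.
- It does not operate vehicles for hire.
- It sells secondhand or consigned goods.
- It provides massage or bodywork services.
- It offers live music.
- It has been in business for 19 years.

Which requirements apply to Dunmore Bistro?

Live Entertainment Permit, Municipal Permit, Standard Registration

Art. I. years in business 19 > 11 → exempt from Commercial Registration.
Art. II. provides massage or bodywork services; is located in a residentially zoned district → Compliance Registration required.
Art. III. does not operate vehicles for hire; offers live music; years in business 19 ≥ 18 → Livery Authorization not required.
Art. IV. offers live music; is located in a residentially zoned district → Commercial Registration required.
Art. V. years in business 19 > 16 → Commercial Permit not required.
Art. VI. is located in a residentially zoned district; offers live music → Standard Registration required.
Art. VII. offers live music; provides massage or bodywork services → Live Entertainment Permit required.
Art. VIII. operates coin-operated machines; provides massage or bodywork services → Municipal Permit required.
Art. IX. years in business 19 < 24; sells secondhand or consigned goods → exempt from Compliance Registration.
Art. X. provides massage or bodywork services; does not operate vehicles for hire; sells secondhand or consigned goods → General Business Registration not required.
Art. XI. is located in a residentially zoned district (not: is located in Zone B); sells secondhand or consigned goods → Zone B Registration not required.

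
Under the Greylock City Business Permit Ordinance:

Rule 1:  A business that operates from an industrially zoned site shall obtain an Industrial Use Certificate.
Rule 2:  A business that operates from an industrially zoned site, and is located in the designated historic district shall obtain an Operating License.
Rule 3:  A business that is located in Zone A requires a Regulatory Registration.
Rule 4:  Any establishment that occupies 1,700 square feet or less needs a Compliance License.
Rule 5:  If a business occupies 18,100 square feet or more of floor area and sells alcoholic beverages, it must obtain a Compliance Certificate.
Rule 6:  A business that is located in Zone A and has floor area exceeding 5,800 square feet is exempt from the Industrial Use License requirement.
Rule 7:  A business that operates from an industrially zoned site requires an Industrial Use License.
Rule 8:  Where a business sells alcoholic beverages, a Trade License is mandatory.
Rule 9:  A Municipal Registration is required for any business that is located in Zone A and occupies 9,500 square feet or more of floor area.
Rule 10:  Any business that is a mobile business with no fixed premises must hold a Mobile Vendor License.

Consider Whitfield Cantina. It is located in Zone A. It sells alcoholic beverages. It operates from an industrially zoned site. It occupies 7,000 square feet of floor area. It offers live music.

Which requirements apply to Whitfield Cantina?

Industrial Use Certificate, Regulatory Registration, Trade License

Rule 1: operates from an industrially zoned site → Industrial Use Certificate required.
Rule 2: operates from an industrially zoned site; is located in Zone A (not: is located in the designated historic district) → Operating License not required.
Rule 3: is located in Zone A → Regulatory Registration required.
Rule 4: floor area 7,000 square feet > 1,700 square feet → Compliance License not required.
Rule 5: floor area 7,000 square feet < 18,100 square feet; sells alcoholic beverages → Compliance Certificate not required.
Rule 6: is located in Zone A; floor area 7,000 square feet > 5,800 square feet → exempt from Industrial Use License.
Rule 7: operates from an industrially zoned site → Industrial Use License required.
Rule 8: sells alcoholic beverages → Trade License required.
Rule 9: is located in Zone A; floor area 7,000 square feet < 9,500 square feet → Municipal Registration not required.
Rule 10: operates from an industrially zoned site (not: is a mobile business with no fixed premises) → Mobile Vendor License not required.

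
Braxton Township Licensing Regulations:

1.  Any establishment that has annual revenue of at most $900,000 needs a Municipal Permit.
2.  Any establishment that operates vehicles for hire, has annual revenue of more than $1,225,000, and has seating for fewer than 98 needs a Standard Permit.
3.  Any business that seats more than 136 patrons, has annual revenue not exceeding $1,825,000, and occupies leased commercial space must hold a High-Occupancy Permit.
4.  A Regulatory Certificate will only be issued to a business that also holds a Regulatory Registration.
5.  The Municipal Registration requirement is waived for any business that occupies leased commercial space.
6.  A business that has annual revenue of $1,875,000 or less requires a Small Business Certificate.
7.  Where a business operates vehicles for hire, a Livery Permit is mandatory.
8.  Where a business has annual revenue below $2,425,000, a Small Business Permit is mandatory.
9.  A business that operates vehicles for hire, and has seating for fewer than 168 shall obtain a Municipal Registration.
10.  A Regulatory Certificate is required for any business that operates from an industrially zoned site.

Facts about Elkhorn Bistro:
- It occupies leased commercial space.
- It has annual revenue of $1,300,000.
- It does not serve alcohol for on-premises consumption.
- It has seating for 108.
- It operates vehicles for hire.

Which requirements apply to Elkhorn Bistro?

1. revenue $1,300,000 > $900,000 → Municipal Permit not required.
2. operates vehicles for hire; revenue $1,300,000 > $1,225,000; seating 108 ≥ 98 → Standard Permit not required.
3. seating 108 ≤ 136; revenue $1,300,000 ≤ $1,825,000; occupies leased commercial space → High-Occupancy Permit not required.
4. Regulatory Certificate is not required → no effect.
5. occupies leased commercial space → exempt from Municipal Registration.
6. revenue $1,300,000 ≤ $1,875,000 → Small Business Certificate required.
7. operates vehicles for hire → Livery Permit required.
8. revenue $1,300,000 < $2,425,000 → Small Business Permit required.
9. operates vehicles for hire; seating 108 < 168 → Municipal Registration required.
10. occupies leased commercial space (not: operates from an industrially zoned site) → Regulatory Certificate not required.

Livery Permit, Small Business Certificate, Small Business Permit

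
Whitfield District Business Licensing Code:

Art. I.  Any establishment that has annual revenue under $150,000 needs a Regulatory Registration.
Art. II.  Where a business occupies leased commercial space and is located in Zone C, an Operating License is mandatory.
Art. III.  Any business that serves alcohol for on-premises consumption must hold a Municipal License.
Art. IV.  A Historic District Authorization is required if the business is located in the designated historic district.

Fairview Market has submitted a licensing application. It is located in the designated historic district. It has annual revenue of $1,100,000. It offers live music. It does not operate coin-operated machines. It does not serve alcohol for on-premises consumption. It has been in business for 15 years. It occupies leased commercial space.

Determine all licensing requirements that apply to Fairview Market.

Historic District Authorization

Art. I. revenue $1,100,000 ≥ $150,000 → Regulatory Registration not required.
Art. II. occupies leased commercial space; is located in the designated historic district (not: is located in Zone C) → Operating License not required.
Art. III. does not serve alcohol for on-premises consumption → Municipal License not required.
Art. IV. is located in the designated historic district → Historic District Authorization required.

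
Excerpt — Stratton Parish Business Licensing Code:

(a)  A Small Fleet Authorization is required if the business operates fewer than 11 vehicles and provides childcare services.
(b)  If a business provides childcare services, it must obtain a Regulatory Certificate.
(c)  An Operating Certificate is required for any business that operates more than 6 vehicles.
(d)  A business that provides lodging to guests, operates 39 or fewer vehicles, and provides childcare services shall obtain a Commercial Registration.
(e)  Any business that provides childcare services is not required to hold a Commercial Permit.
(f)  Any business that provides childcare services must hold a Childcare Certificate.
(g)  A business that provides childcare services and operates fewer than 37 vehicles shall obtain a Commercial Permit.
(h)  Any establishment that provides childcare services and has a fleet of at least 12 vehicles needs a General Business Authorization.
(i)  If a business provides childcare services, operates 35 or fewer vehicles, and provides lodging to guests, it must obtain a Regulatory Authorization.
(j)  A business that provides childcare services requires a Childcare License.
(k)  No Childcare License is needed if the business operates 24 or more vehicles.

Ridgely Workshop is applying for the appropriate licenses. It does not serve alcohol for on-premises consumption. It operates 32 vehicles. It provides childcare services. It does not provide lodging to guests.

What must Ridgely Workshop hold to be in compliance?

(a) vehicles 32 ≥ 11; provides childcare services → Small Fleet Authorization not required.
(b) provides childcare services → Regulatory Certificate required.
(c) vehicles 32 > 6 → Operating Certificate required.
(d) does not provide lodging to guests; vehicles 32 ≤ 39; provides childcare services → Commercial Registration not required.
(e) provides childcare services → exempt from Commercial Permit.
(f) provides childcare services → Childcare Certificate required.
(g) provides childcare services; vehicles 32 < 37 → Commercial Permit required.
(h) provides childcare services; vehicles 32 ≥ 12 → General Business Authorization required.
(i) provides childcare services; vehicles 32 ≤ 35; does not provide lodging to guests → Regulatory Authorization not required.
(j) provides childcare services → Childcare License required.
(k) vehicles 32 ≥ 24 → exempt from Childcare License.

Childcare Certificate, General Business Authorization, Operating Certificate, Regulatory Certificate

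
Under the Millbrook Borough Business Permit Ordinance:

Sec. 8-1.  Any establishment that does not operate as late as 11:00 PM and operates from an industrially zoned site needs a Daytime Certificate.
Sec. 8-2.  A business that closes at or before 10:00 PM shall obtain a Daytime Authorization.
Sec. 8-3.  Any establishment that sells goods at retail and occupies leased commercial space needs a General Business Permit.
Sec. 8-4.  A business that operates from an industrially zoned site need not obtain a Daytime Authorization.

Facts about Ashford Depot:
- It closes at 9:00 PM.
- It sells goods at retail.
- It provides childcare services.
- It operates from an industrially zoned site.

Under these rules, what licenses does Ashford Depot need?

Daytime Certificate

Sec. 8-1. closes 9:00 PM, at/before 11:00 PM; operates from an industrially zoned site → Daytime Certificate required.
Sec. 8-2. closes 9:00 PM, at/before 10:00 PM → Daytime Authorization required.
Sec. 8-3. sells goods at retail; operates from an industrially zoned site (not: occupies leased commercial space) → General Business Permit not required.
Sec. 8-4. operates from an industrially zoned site → exempt from Daytime Authorization.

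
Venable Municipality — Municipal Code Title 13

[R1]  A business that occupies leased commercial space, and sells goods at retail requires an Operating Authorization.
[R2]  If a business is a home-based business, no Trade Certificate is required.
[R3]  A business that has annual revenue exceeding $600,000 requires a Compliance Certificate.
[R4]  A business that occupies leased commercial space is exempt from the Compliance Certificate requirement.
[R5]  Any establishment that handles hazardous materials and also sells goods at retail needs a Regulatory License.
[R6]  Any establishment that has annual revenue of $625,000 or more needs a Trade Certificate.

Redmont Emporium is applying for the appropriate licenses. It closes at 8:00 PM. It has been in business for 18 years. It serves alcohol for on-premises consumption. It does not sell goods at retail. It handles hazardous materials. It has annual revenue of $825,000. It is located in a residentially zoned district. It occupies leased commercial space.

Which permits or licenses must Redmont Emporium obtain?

[R1] occupies leased commercial space; does not sell goods at retail → Operating Authorization not required.
[R2] occupies leased commercial space (not: is a home-based business) → Trade Certificate exemption does not apply.
[R3] revenue $825,000 > $600,000 → Compliance Certificate required.
[R4] occupies leased commercial space → exempt from Compliance Certificate.
[R5] handles hazardous materials; does not sell goods at retail → Regulatory License not required.
[R6] revenue $825,000 ≥ $625,000 → Trade Certificate required.

Trade Certificate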